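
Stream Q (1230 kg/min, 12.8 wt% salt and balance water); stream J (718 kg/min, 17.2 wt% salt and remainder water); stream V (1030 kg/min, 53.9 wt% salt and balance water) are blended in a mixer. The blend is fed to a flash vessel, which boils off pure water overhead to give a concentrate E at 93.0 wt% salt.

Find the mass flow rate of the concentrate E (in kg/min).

899 kg/min

salt entering = 1230×0.128 + 718×0.172 + 1030×0.539 = 836.11 kg/min.
All salt reports to E, so E = 836.11/0.930 = 899.04 kg/min.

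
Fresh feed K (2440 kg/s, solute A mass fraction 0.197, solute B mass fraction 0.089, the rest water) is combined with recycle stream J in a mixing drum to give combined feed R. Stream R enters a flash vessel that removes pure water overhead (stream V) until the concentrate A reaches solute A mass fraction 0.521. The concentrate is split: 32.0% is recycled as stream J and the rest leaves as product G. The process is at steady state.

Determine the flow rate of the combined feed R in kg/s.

2874 kg/s

Overall solute A balance (none leaves overhead): solute A in fresh feed = solute A in product, i.e. 2440×0.197 = (1−0.320)·A·0.521.
A = 480.68/(0.521×0.680) = 1356.8 kg/s.
Recycle J = 0.320×1356.8 = 434.17 kg/s.
Combined feed R = 2440 + 434.17 = 2874.2 kg/s.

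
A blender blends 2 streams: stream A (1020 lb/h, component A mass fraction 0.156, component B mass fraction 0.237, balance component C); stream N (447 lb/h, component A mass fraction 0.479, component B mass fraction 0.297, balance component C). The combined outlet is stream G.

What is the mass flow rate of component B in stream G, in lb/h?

component B out = component B in = 1020×0.237 + 447×0.297 = 374.5 lb/h.

374.5 lb/h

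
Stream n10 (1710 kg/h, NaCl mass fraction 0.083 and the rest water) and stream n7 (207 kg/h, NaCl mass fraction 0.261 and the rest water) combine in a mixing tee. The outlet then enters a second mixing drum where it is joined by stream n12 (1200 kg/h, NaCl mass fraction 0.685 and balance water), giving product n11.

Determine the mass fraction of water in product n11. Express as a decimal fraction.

0.673

Overall, product flow = 3117 kg/h.
water in = 1710×0.917 + 207×0.739 + 1200×0.315 = 2099 kg/h.
water fraction in n11 = 0.673.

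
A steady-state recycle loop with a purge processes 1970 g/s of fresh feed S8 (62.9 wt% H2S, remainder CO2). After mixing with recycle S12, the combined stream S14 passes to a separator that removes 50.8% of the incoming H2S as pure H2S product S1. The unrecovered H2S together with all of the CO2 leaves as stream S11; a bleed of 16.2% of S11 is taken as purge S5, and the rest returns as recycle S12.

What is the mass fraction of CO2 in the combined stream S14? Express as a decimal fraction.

CO2 enters only via S8 and leaves only via the purge: 1970×0.371 = 0.162×(CO2 in S11), and the separator passes all CO2, so CO2 in S14 = CO2 in S11 = 4511.5 g/s.
H2S in S14: m_A = 1970×0.629 + (1−0.162)·(1−0.508)·m_A, so m_A = 1239.1/0.5877 = 2108.4 g/s.
S14 = 2108.4 + 4511.5 = 6620 g/s.
CO2 fraction in S14 = 4511.5/6620 = 0.682.

0.682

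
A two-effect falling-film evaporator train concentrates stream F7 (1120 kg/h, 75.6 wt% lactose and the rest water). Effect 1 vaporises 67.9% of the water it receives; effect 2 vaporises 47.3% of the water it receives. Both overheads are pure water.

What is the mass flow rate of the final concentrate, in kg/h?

water in feed = 1120×0.244 = 273.28 kg/h.
After stage 1: water left = (1−0.679)×273.28 = 87.723; stream total = 934.44 kg/h.
After stage 2: water left = (1−0.473)×87.723 = 46.23; final concentrate = 892.95 kg/h.

892.9 kg/h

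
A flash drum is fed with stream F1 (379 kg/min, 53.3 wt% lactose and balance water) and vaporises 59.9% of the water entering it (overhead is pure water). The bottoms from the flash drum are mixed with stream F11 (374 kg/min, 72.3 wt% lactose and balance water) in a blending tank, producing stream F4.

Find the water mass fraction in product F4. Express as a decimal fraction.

0.2698

Vapour removed = 0.599×0.467×379 = 106.02 kg/min; concentrate = 272.98 kg/min.
water reaching the mixer = 70.974 (from concentrate) + 374×0.277 = 174.57 kg/min.
Product flow = 272.98 + 374 = 646.98 kg/min; water fraction = 0.2698.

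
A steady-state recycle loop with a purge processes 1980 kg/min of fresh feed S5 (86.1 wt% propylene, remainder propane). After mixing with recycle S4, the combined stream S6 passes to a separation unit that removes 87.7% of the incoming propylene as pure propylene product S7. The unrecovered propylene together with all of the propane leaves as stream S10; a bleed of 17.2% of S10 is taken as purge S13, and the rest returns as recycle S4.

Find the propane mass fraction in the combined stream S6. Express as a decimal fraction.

propane enters only via S5 and leaves only via the purge: 1980×0.139 = 0.172×(propane in S10), and the separation unit passes all propane, so propane in S6 = propane in S10 = 1600.1 kg/min.
propylene in S6: m_A = 1980×0.861 + (1−0.172)·(1−0.877)·m_A, so m_A = 1704.8/0.8982 = 1898.1 kg/min.
S6 = 1898.1 + 1600.1 = 3498.2 kg/min.
propane fraction in S6 = 1600.1/3498.2 = 0.4574.

0.4574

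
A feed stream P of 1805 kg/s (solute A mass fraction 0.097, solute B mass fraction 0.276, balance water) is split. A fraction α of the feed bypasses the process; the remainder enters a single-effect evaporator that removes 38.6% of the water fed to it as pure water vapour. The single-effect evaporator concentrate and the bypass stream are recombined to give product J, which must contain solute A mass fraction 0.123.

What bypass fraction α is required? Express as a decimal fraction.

0.127

All 1805×0.097 = 175.09 kg/s of solute A reaches J, so J = 175.09/0.123 = 1423.5 kg/s and vapour = 381.54 kg/s.
The evaporator receives (1−α)·1805 of feed at 0.627 water and removes 0.386 of that water:
0.386×0.627×(1−α)×1805 = 381.54
(1−α) = 381.54/436.85 = 0.8734;  α = 0.1266.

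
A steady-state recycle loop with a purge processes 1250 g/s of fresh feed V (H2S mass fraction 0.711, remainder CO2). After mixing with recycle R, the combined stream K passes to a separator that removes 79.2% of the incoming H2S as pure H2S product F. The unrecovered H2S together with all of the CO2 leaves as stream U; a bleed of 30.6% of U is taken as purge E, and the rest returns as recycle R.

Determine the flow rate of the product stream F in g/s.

822.6 g/s

H2S in K: m_A = 1250×0.711 + (1−0.306)·(1−0.792)·m_A, so m_A = 888.75/0.8556 = 1038.7 g/s.
Product F = 0.792×1038.7 = 822.64 g/s.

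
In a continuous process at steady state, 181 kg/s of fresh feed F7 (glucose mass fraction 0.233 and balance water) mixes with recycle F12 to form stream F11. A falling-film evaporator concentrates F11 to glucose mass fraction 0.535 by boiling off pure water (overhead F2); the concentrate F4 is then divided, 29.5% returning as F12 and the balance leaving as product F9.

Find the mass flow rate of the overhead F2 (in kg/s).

Overall glucose balance (none leaves overhead): glucose in fresh feed = glucose in product, i.e. 181×0.233 = (1−0.295)·F4·0.535.
F4 = 42.173/(0.535×0.705) = 111.81 kg/s.
Recycle F12 = 0.295×111.81 = 32.985 kg/s.
Combined feed F11 = 181 + 32.985 = 213.98 kg/s.
Overhead F2 = F11 − F4 = 213.98 − 111.81 = 102.17 kg/s.

102.2 kg/s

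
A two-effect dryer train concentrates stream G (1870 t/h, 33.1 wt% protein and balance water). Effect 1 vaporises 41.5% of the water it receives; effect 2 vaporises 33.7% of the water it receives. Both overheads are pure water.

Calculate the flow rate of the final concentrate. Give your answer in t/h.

1104 t/h

water in feed = 1870×0.669 = 1251 t/h.
After stage 1: water left = (1−0.415)×1251 = 731.85; stream total = 1350.8 t/h.
After stage 2: water left = (1−0.337)×731.85 = 485.22; final concentrate = 1104.2 t/h.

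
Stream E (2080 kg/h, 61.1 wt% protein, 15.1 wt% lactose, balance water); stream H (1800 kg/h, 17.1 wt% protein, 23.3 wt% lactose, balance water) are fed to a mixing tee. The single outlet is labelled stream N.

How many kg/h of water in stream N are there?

water out = water in = 2080×0.238 + 1800×0.596 = 1567.8 kg/h.

1568 kg/h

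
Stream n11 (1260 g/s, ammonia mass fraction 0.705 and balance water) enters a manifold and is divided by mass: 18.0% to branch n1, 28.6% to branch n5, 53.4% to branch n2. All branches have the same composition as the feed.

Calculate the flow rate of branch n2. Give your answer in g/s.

Branch n2 flow = 0.534×1260 = 672.84 g/s.

672.8 g/s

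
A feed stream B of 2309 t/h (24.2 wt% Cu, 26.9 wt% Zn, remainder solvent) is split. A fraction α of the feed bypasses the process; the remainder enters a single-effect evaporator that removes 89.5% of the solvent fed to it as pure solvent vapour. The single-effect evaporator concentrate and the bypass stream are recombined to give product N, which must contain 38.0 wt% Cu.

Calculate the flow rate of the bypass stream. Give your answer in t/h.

All 2309×0.242 = 558.78 t/h of Cu reaches N, so N = 558.78/0.380 = 1470.5 t/h and vapour = 838.53 t/h.
The evaporator receives (1−α)·2309 of feed at 0.489 solvent and removes 0.895 of that solvent:
0.895×0.489×(1−α)×2309 = 838.53
(1−α) = 838.53/1010.5 = 0.8298;  α = 0.1702.
Bypass flow = 0.1702×2309 = 393.04 t/h.

393 t/h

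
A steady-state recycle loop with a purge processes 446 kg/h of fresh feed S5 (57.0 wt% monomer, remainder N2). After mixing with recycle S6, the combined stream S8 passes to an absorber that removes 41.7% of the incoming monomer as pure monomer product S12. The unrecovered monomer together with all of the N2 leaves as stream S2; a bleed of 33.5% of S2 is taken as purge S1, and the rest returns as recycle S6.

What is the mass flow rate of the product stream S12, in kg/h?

173.1 kg/h

monomer in S8: m_A = 446×0.570 + (1−0.335)·(1−0.417)·m_A, so m_A = 254.22/0.6123 = 415.19 kg/h.
Product S12 = 0.417×415.19 = 173.13 kg/h.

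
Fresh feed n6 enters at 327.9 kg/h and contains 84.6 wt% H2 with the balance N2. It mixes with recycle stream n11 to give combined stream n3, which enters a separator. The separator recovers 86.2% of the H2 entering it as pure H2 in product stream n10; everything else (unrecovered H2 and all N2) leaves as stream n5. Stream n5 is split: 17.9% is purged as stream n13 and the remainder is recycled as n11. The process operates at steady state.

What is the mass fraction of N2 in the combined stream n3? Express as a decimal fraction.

N2 enters only via n6 and leaves only via the purge: 327.9×0.154 = 0.179×(N2 in n5), and the separator passes all N2, so N2 in n3 = N2 in n5 = 282.1 kg/h.
H2 in n3: m_A = 327.9×0.846 + (1−0.179)·(1−0.862)·m_A, so m_A = 277.4/0.8867 = 312.85 kg/h.
n3 = 312.85 + 282.1 = 594.95 kg/h.
N2 fraction in n3 = 282.1/594.95 = 0.4742.

0.4742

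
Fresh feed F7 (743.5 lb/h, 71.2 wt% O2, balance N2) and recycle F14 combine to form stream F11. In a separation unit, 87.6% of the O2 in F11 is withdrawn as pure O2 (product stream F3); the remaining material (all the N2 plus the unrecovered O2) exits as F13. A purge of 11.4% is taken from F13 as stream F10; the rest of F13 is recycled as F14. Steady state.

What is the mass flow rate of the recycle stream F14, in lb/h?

1730 lb/h

N2 enters only via F7 and leaves only via the purge: 743.5×0.288 = 0.114×(N2 in F13), and the separation unit passes all N2, so N2 in F11 = N2 in F13 = 1878.3 lb/h.
O2 in F11: m_A = 743.5×0.712 + (1−0.114)·(1−0.876)·m_A, so m_A = 529.37/0.8901 = 594.71 lb/h.
F13 = (1−0.876)×594.71 + 1878.3 = 1952.1 lb/h.
Recycle F14 = (1−0.114)×1952.1 = 1729.5 lb/h.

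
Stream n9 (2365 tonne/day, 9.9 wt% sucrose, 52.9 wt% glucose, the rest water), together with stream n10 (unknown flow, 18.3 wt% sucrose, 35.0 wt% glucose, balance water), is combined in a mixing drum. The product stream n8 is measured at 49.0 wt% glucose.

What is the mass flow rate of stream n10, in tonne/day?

Let n10 be the unknown flow. Total out = 2365 + n10.
glucose balance: 1251.1 + 0.350·n10 = 0.490·(2365 + n10)
(0.350 − 0.490)·n10 = 0.490×2365 − 1251.1 = -92.235
n10 = -92.235 / -0.140 = 658.82 tonne/day

658.8 tonne/day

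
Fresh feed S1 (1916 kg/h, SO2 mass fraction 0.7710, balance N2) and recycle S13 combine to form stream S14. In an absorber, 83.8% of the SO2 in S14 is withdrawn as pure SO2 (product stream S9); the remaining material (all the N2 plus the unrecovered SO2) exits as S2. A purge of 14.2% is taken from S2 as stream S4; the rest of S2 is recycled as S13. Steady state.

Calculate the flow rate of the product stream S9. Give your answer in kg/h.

SO2 in S14: m_A = 1916×0.771 + (1−0.142)·(1−0.838)·m_A, so m_A = 1477.2/0.8610 = 1715.7 kg/h.
Product S9 = 0.838×1715.7 = 1437.8 kg/h.

1438 kg/h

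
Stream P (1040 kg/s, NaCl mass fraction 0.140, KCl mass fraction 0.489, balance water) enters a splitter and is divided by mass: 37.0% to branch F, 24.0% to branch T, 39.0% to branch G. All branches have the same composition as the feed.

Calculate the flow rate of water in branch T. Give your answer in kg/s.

92.6 kg/s

Branch T total = 0.240×1040 = 249.6 kg/s.
water in T = 0.371×249.6 = 92.602 kg/s.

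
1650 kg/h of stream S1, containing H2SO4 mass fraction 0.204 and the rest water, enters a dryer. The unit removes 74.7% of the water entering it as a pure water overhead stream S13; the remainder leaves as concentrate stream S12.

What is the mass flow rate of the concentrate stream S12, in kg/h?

water entering = 1650×0.796 = 1313.4 kg/h; overhead removed = 0.747×1313.4 = 981.11 kg/h.
Concentrate = 1650 − 981.11 = 668.89 kg/h.

668.9 kg/h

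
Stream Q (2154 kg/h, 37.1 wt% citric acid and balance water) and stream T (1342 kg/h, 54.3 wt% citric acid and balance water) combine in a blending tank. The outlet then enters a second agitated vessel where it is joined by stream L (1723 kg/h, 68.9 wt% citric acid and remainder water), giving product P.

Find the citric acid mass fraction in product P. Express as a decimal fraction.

Overall, product flow = 5219 kg/h.
citric acid in = 2154×0.371 + 1342×0.543 + 1723×0.689 = 2715 kg/h.
citric acid fraction in P = 0.520.

0.520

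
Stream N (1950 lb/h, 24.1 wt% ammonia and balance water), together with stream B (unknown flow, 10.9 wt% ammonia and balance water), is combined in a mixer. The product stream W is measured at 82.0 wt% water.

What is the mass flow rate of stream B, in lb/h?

1675 lb/h

Let B be the unknown flow. Total out = 1950 + B.
water balance: 1480 + 0.891·B = 0.820·(1950 + B)
(0.891 − 0.820)·B = 0.820×1950 − 1480 = 118.95
B = 118.95 / 0.071 = 1675.4 lb/h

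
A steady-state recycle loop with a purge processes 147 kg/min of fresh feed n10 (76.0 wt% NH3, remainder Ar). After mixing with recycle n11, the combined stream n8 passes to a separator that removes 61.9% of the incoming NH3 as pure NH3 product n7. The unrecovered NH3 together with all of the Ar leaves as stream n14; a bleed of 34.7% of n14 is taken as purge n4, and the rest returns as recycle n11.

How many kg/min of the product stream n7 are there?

NH3 in n8: m_A = 147×0.760 + (1−0.347)·(1−0.619)·m_A, so m_A = 111.72/0.7512 = 148.72 kg/min.
Product n7 = 0.619×148.72 = 92.058 kg/min.

92.06 kg/min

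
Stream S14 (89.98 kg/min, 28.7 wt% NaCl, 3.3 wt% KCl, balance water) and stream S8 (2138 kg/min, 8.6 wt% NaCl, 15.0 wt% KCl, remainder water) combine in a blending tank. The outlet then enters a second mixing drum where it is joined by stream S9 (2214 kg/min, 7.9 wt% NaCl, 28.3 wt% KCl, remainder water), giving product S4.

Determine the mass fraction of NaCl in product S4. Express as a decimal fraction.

Overall, product flow = 4442 kg/min.
NaCl in = 89.98×0.287 + 2138×0.086 + 2214×0.079 = 384.6 kg/min.
NaCl fraction in S4 = 0.0866.

0.0866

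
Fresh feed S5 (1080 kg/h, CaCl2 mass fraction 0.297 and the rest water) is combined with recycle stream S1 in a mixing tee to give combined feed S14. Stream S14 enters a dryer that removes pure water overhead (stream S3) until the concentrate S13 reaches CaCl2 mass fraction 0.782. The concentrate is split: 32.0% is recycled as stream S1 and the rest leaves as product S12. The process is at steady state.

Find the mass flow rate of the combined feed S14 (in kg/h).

1273 kg/h

Overall CaCl2 balance (none leaves overhead): CaCl2 in fresh feed = CaCl2 in product, i.e. 1080×0.297 = (1−0.320)·S13·0.782.
S13 = 320.76/(0.782×0.680) = 603.2 kg/h.
Recycle S1 = 0.320×603.2 = 193.03 kg/h.
Combined feed S14 = 1080 + 193.03 = 1273 kg/h.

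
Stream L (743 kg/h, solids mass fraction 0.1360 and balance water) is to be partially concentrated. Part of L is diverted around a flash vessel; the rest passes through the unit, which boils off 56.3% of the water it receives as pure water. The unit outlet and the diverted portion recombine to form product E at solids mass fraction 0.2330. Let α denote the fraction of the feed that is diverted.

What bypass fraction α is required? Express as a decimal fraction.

All 743×0.136 = 101.05 kg/h of solids reaches E, so E = 101.05/0.233 = 433.68 kg/h and vapour = 309.32 kg/h.
The evaporator receives (1−α)·743 of feed at 0.864 water and removes 0.563 of that water:
0.563×0.864×(1−α)×743 = 309.32
(1−α) = 309.32/361.42 = 0.8558;  α = 0.1442.

0.144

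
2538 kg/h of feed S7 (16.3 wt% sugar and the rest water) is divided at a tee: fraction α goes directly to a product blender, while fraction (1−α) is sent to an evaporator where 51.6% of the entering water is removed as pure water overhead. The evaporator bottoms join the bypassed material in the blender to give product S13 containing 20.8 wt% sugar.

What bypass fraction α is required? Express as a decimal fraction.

All 2538×0.163 = 413.69 kg/h of sugar reaches S13, so S13 = 413.69/0.208 = 1988.9 kg/h and vapour = 549.09 kg/h.
The evaporator receives (1−α)·2538 of feed at 0.837 water and removes 0.516 of that water:
0.516×0.837×(1−α)×2538 = 549.09
(1−α) = 549.09/1096.1 = 0.5009;  α = 0.4991.

0.499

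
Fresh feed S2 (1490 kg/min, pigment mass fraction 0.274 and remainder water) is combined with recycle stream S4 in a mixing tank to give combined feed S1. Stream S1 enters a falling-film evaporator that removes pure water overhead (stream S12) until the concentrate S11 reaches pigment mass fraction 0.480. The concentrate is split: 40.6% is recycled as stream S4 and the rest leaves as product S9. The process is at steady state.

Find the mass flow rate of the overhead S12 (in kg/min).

639.5 kg/min

Overall pigment balance (none leaves overhead): pigment in fresh feed = pigment in product, i.e. 1490×0.274 = (1−0.406)·S11·0.480.
S11 = 408.26/(0.480×0.594) = 1431.9 kg/min.
Recycle S4 = 0.406×1431.9 = 581.35 kg/min.
Combined feed S1 = 1490 + 581.35 = 2071.3 kg/min.
Overhead S12 = S1 − S11 = 2071.3 − 1431.9 = 639.46 kg/min.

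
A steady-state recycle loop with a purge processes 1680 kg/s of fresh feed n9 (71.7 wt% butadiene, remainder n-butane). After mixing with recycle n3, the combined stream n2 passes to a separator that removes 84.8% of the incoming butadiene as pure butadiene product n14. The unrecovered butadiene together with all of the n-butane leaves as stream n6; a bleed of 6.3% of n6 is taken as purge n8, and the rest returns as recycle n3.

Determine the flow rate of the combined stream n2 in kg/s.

8951 kg/s

n-butane enters only via n9 and leaves only via the purge: 1680×0.283 = 0.063×(n-butane in n6), and the separator passes all n-butane, so n-butane in n2 = n-butane in n6 = 7546.7 kg/s.
butadiene in n2: m_A = 1680×0.717 + (1−0.063)·(1−0.848)·m_A, so m_A = 1204.6/0.8576 = 1404.6 kg/s.
n2 = 1404.6 + 7546.7 = 8951.3 kg/s.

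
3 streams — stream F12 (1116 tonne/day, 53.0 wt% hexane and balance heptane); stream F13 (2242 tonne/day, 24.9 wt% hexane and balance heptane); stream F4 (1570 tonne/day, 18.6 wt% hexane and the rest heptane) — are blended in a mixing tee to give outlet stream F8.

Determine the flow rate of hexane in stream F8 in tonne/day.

hexane out = hexane in = 1116×0.530 + 2242×0.249 + 1570×0.186 = 1441.8 tonne/day.

1442 tonne/day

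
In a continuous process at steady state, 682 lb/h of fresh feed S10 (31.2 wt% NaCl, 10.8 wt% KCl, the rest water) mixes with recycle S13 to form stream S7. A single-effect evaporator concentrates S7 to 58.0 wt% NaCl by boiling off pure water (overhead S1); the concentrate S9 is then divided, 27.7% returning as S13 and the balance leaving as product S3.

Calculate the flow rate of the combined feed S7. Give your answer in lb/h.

Overall NaCl balance (none leaves overhead): NaCl in fresh feed = NaCl in product, i.e. 682×0.312 = (1−0.277)·S9·0.580.
S9 = 212.78/(0.580×0.723) = 507.43 lb/h.
Recycle S13 = 0.277×507.43 = 140.56 lb/h.
Combined feed S7 = 682 + 140.56 = 822.56 lb/h.

822.6 lb/h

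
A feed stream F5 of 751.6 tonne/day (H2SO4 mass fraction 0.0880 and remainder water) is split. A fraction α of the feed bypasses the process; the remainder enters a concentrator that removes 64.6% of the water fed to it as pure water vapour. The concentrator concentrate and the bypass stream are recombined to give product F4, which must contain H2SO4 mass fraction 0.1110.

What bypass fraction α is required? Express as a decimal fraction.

0.648

All 751.6×0.088 = 66.141 tonne/day of H2SO4 reaches F4, so F4 = 66.141/0.111 = 595.86 tonne/day and vapour = 155.74 tonne/day.
The evaporator receives (1−α)·751.6 of feed at 0.912 water and removes 0.646 of that water:
0.646×0.912×(1−α)×751.6 = 155.74
(1−α) = 155.74/442.81 = 0.3517;  α = 0.6483.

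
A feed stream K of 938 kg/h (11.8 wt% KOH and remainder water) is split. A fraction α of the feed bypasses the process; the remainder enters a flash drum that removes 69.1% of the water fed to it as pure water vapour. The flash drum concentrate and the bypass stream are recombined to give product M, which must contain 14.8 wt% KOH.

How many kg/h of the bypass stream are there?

All 938×0.118 = 110.68 kg/h of KOH reaches M, so M = 110.68/0.148 = 747.86 kg/h and vapour = 190.14 kg/h.
The evaporator receives (1−α)·938 of feed at 0.882 water and removes 0.691 of that water:
0.691×0.882×(1−α)×938 = 190.14
(1−α) = 190.14/571.68 = 0.3326;  α = 0.6674.
Bypass flow = 0.6674×938 = 626.03 kg/h.

626 kg/h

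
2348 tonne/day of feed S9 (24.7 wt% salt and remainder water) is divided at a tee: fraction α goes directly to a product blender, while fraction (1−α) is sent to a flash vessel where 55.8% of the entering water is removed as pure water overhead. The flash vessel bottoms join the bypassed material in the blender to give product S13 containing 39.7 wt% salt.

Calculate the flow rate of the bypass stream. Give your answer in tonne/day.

236.6 tonne/day

All 2348×0.247 = 579.96 tonne/day of salt reaches S13, so S13 = 579.96/0.397 = 1460.8 tonne/day and vapour = 887.15 tonne/day.
The evaporator receives (1−α)·2348 of feed at 0.753 water and removes 0.558 of that water:
0.558×0.753×(1−α)×2348 = 887.15
(1−α) = 887.15/986.57 = 0.8992;  α = 0.1008.
Bypass flow = 0.1008×2348 = 236.6 tonne/day.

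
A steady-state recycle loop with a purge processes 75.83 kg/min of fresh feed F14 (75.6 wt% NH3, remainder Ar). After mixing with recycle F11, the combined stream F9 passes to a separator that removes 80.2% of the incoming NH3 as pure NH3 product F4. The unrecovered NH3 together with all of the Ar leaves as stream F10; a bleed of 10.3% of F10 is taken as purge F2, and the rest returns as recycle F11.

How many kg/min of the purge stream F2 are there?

Ar enters only via F14 and leaves only via the purge: 75.83×0.244 = 0.103×(Ar in F10), and the separator passes all Ar, so Ar in F9 = Ar in F10 = 179.64 kg/min.
NH3 in F9: m_A = 75.83×0.756 + (1−0.103)·(1−0.802)·m_A, so m_A = 57.327/0.8224 = 69.708 kg/min.
F10 = (1−0.802)×69.708 + 179.64 = 193.44 kg/min.
Purge F2 = 0.103×193.44 = 19.924 kg/min.

19.92 kg/min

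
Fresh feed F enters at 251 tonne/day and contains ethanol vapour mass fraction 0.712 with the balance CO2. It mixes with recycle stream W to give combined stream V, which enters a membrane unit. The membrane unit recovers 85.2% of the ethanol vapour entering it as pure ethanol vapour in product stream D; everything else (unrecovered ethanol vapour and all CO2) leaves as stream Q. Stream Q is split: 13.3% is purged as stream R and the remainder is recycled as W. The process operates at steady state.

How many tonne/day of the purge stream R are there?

76.32 tonne/day

CO2 enters only via F and leaves only via the purge: 251×0.288 = 0.133×(CO2 in Q), and the membrane unit passes all CO2, so CO2 in V = CO2 in Q = 543.52 tonne/day.
ethanol vapour in V: m_A = 251×0.712 + (1−0.133)·(1−0.852)·m_A, so m_A = 178.71/0.8717 = 205.02 tonne/day.
Q = (1−0.852)×205.02 + 543.52 = 573.86 tonne/day.
Purge R = 0.133×573.86 = 76.324 tonne/day.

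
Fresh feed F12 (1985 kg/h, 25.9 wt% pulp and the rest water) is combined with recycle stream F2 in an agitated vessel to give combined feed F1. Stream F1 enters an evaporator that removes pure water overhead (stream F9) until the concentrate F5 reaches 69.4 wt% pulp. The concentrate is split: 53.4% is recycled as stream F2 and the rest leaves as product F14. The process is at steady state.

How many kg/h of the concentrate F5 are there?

1590 kg/h

Overall pulp balance (none leaves overhead): pulp in fresh feed = pulp in product, i.e. 1985×0.259 = (1−0.534)·F5·0.694.
F5 = 514.12/(0.694×0.466) = 1589.7 kg/h.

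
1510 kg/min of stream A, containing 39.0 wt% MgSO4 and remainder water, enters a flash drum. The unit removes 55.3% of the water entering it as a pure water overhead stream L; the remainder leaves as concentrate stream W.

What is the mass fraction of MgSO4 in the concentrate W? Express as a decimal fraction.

0.589

MgSO4 is not removed: 1510×0.390 = 588.9 kg/min of MgSO4 enters W.
water entering = 1510×0.610 = 921.1 kg/min; overhead removed = 0.553×921.1 = 509.37 kg/min.
Concentrate = 1510 − 509.37 = 1000.6 kg/min.
Mass fraction = 588.9/1000.6 = 0.589.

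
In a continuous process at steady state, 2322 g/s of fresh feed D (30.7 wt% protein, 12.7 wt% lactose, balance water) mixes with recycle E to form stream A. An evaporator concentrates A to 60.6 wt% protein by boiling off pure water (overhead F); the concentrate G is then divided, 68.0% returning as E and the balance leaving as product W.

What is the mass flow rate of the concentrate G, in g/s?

3676 g/s

Overall protein balance (none leaves overhead): protein in fresh feed = protein in product, i.e. 2322×0.307 = (1−0.680)·G·0.606.
G = 712.85/(0.606×0.320) = 3676 g/s.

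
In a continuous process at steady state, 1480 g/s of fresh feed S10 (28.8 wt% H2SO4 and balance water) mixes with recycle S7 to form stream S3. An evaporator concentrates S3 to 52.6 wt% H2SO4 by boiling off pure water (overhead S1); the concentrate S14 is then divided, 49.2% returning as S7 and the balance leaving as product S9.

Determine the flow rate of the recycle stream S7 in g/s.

784.8 g/s

Overall H2SO4 balance (none leaves overhead): H2SO4 in fresh feed = H2SO4 in product, i.e. 1480×0.288 = (1−0.492)·S14·0.526.
S14 = 426.24/(0.526×0.508) = 1595.2 g/s.
Recycle S7 = 0.492×1595.2 = 784.82 g/s.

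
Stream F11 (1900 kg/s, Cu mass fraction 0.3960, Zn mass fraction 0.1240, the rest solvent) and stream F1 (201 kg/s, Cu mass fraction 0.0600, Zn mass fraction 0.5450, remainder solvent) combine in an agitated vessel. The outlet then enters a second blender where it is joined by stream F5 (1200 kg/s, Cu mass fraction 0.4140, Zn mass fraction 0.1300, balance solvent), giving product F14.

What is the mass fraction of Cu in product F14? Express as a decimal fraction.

Overall, product flow = 3301 kg/s.
Cu in = 1900×0.396 + 201×0.060 + 1200×0.414 = 1261.3 kg/s.
Cu fraction in F14 = 0.3821.

0.3821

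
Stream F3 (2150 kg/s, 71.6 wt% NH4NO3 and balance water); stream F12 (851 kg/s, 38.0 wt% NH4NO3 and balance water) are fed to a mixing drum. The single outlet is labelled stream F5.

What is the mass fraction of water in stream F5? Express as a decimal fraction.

0.379

Total flow out = 2150 + 851 = 3001 kg/s.
water in = 2150×0.284 + 851×0.620 = 1138.2 kg/s.
water mass fraction in F5 = 1138.2/3001 = 0.379.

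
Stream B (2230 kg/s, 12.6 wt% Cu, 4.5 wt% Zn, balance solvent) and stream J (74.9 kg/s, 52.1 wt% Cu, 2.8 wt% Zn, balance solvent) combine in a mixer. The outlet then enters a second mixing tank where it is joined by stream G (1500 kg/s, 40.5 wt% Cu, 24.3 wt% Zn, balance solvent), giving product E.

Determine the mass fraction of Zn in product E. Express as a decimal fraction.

Overall, product flow = 3804.9 kg/s.
Zn in = 2230×0.045 + 74.9×0.028 + 1500×0.243 = 466.95 kg/s.
Zn fraction in E = 0.123.

0.123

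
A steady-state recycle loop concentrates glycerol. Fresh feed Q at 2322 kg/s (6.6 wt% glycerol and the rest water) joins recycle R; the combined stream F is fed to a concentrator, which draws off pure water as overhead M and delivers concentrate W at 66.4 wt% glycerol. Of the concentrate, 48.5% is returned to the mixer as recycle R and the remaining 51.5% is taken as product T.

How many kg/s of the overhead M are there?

2091 kg/s

Overall glycerol balance (none leaves overhead): glycerol in fresh feed = glycerol in product, i.e. 2322×0.066 = (1−0.485)·W·0.664.
W = 153.25/(0.664×0.515) = 448.16 kg/s.
Recycle R = 0.485×448.16 = 217.36 kg/s.
Combined feed F = 2322 + 217.36 = 2539.4 kg/s.
Overhead M = F − W = 2539.4 − 448.16 = 2091.2 kg/s.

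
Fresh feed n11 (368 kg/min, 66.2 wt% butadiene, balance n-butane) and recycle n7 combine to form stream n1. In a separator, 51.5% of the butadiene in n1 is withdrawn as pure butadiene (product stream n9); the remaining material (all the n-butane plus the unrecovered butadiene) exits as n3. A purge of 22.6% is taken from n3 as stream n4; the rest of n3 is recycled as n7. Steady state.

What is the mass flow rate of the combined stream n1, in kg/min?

940.4 kg/min

n-butane enters only via n11 and leaves only via the purge: 368×0.338 = 0.226×(n-butane in n3), and the separator passes all n-butane, so n-butane in n1 = n-butane in n3 = 550.37 kg/min.
butadiene in n1: m_A = 368×0.662 + (1−0.226)·(1−0.515)·m_A, so m_A = 243.62/0.6246 = 390.03 kg/min.
n1 = 390.03 + 550.37 = 940.4 kg/min.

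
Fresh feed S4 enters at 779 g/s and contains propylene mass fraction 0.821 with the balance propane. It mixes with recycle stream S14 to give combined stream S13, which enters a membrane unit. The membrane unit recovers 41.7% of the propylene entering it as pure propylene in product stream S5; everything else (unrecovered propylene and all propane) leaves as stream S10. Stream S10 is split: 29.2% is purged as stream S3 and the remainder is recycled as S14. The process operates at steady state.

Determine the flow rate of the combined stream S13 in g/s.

propane enters only via S4 and leaves only via the purge: 779×0.179 = 0.292×(propane in S10), and the membrane unit passes all propane, so propane in S13 = propane in S10 = 477.54 g/s.
propylene in S13: m_A = 779×0.821 + (1−0.292)·(1−0.417)·m_A, so m_A = 639.56/0.5872 = 1089.1 g/s.
S13 = 1089.1 + 477.54 = 1566.6 g/s.

1567 g/s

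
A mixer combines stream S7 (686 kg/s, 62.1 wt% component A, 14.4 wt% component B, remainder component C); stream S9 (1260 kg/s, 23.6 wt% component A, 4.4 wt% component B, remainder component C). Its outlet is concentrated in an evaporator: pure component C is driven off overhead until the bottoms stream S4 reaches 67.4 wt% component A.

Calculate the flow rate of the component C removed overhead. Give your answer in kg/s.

component A entering = 686×0.621 + 1260×0.236 = 723.37 kg/s.
All component A reports to S4, so S4 = 723.37/0.674 = 1073.2 kg/s.
Total feed = 1946 kg/s; overhead = 1946 − 1073.2 = 872.76 kg/s.

872.8 kg/s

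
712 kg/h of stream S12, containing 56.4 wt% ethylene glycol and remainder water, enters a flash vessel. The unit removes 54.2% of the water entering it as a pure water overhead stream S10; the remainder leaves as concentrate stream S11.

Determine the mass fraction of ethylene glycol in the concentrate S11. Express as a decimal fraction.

ethylene glycol is not removed: 712×0.564 = 401.57 kg/h of ethylene glycol enters S11.
water entering = 712×0.436 = 310.43 kg/h; overhead removed = 0.542×310.43 = 168.25 kg/h.
Concentrate = 712 − 168.25 = 543.75 kg/h.
Mass fraction = 401.57/543.75 = 0.7385.

0.7385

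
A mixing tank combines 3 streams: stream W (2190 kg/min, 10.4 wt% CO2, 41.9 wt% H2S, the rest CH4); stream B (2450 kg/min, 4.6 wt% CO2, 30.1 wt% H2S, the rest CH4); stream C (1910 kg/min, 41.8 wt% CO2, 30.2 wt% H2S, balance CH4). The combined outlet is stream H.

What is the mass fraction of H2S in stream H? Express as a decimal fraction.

0.3407

Total flow out = 2190 + 2450 + 1910 = 6550 kg/min.
H2S in = 2190×0.419 + 2450×0.301 + 1910×0.302 = 2231.9 kg/min.
H2S mass fraction in H = 2231.9/6550 = 0.3407.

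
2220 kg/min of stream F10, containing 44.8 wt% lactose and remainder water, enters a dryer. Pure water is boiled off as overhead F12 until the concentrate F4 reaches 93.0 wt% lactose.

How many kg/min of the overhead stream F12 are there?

lactose is conserved: 2220×0.448 = 994.56 kg/min all reports to the concentrate.
Concentrate = 994.56/(target fraction) = 1069.4 kg/min.
Overhead = 2220 − 1069.4 = 1150.6 kg/min.

1151 kg/min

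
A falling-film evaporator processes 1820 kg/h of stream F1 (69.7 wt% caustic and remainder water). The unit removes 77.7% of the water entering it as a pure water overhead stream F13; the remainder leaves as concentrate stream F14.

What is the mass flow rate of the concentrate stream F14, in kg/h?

1392 kg/h

water entering = 1820×0.303 = 551.46 kg/h; overhead removed = 0.777×551.46 = 428.48 kg/h.
Concentrate = 1820 − 428.48 = 1391.5 kg/h.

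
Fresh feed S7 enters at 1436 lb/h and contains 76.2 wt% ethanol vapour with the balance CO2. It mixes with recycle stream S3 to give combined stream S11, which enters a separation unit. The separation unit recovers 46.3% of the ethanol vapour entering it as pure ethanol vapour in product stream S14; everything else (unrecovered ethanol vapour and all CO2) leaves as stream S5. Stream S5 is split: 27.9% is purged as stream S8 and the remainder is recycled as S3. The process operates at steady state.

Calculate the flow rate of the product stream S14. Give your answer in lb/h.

ethanol vapour in S11: m_A = 1436×0.762 + (1−0.279)·(1−0.463)·m_A, so m_A = 1094.2/0.6128 = 1785.6 lb/h.
Product S14 = 0.463×1785.6 = 826.71 lb/h.

826.7 lb/h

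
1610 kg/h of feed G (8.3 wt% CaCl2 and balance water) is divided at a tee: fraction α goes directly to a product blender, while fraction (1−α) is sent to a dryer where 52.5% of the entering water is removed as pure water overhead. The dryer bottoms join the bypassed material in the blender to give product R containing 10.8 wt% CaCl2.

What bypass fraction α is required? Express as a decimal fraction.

0.519

All 1610×0.083 = 133.63 kg/h of CaCl2 reaches R, so R = 133.63/0.108 = 1237.3 kg/h and vapour = 372.69 kg/h.
The evaporator receives (1−α)·1610 of feed at 0.917 water and removes 0.525 of that water:
0.525×0.917×(1−α)×1610 = 372.69
(1−α) = 372.69/775.09 = 0.4808;  α = 0.5192.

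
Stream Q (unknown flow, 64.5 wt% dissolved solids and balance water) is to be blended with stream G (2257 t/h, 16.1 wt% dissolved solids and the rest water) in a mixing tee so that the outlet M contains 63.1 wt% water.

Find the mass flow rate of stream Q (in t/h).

Let Q be the unknown flow. Total out = 2257 + Q.
water balance: 1893.6 + 0.355·Q = 0.631·(2257 + Q)
(0.355 − 0.631)·Q = 0.631×2257 − 1893.6 = -469.46
Q = -469.46 / -0.276 = 1700.9 t/h

1701 t/h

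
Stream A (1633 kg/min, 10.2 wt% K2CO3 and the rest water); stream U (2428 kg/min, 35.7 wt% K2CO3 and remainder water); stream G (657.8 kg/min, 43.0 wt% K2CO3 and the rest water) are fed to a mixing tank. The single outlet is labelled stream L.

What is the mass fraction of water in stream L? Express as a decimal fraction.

0.721

Total flow out = 1633 + 2428 + 657.8 = 4718.8 kg/min.
water in = 1633×0.898 + 2428×0.643 + 657.8×0.570 = 3402.6 kg/min.
water mass fraction in L = 3402.6/4718.8 = 0.721.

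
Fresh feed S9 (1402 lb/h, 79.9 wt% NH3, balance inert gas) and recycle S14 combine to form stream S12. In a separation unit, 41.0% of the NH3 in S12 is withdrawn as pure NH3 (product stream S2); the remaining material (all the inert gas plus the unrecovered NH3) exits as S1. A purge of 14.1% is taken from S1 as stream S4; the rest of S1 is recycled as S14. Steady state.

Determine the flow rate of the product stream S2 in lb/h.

931.2 lb/h

NH3 in S12: m_A = 1402×0.799 + (1−0.141)·(1−0.410)·m_A, so m_A = 1120.2/0.4932 = 2271.3 lb/h.
Product S2 = 0.410×2271.3 = 931.25 lb/h.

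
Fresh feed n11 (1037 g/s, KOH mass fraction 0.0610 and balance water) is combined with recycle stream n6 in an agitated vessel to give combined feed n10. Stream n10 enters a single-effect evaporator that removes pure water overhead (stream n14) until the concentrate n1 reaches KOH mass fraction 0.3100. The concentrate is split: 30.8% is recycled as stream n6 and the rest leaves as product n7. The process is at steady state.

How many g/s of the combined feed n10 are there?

Overall KOH balance (none leaves overhead): KOH in fresh feed = KOH in product, i.e. 1037×0.061 = (1−0.308)·n1·0.310.
n1 = 63.257/(0.310×0.692) = 294.88 g/s.
Recycle n6 = 0.308×294.88 = 90.822 g/s.
Combined feed n10 = 1037 + 90.822 = 1127.8 g/s.

1128 g/s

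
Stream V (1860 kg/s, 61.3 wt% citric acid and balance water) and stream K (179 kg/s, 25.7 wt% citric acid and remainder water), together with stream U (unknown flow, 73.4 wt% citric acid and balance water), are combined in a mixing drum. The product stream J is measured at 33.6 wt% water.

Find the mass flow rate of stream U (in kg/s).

2396 kg/s

Let U be the unknown flow. Total out = 2039 + U.
water balance: 852.82 + 0.266·U = 0.336·(2039 + U)
(0.266 − 0.336)·U = 0.336×2039 − 852.82 = -167.71
U = -167.71 / -0.070 = 2395.9 kg/s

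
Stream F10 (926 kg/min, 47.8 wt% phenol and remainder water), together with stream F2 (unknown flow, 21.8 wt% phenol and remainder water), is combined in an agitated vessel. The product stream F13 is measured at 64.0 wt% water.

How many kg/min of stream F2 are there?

Let F2 be the unknown flow. Total out = 926 + F2.
water balance: 483.37 + 0.782·F2 = 0.640·(926 + F2)
(0.782 − 0.640)·F2 = 0.640×926 − 483.37 = 109.27
F2 = 109.27 / 0.142 = 769.49 kg/min

769.5 kg/min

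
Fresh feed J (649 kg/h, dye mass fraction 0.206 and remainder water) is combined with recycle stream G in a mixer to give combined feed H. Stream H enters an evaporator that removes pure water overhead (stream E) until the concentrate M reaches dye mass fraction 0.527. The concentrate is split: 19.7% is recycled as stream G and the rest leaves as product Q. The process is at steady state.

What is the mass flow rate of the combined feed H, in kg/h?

711.2 kg/h

Overall dye balance (none leaves overhead): dye in fresh feed = dye in product, i.e. 649×0.206 = (1−0.197)·M·0.527.
M = 133.69/(0.527×0.803) = 315.93 kg/h.
Recycle G = 0.197×315.93 = 62.237 kg/h.
Combined feed H = 649 + 62.237 = 711.24 kg/h.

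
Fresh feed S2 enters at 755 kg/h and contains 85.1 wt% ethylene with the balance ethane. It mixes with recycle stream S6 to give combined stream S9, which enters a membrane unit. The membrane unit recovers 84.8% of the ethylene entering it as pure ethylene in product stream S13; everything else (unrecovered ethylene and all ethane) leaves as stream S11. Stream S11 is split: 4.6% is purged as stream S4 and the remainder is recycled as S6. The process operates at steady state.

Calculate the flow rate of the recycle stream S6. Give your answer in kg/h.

2442 kg/h

ethane enters only via S2 and leaves only via the purge: 755×0.149 = 0.046×(ethane in S11), and the membrane unit passes all ethane, so ethane in S9 = ethane in S11 = 2445.5 kg/h.
ethylene in S9: m_A = 755×0.851 + (1−0.046)·(1−0.848)·m_A, so m_A = 642.5/0.8550 = 751.47 kg/h.
S11 = (1−0.848)×751.47 + 2445.5 = 2559.8 kg/h.
Recycle S6 = (1−0.046)×2559.8 = 2442 kg/h.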